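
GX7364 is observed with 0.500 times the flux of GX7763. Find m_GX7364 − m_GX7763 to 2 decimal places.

m_GX7364 − m_GX7763 = −2.5 log₁₀(F_GX7364/F_GX7763) = −2.5 log₁₀(0.500) = −2.5 × (-0.301) = 0.753.

0.75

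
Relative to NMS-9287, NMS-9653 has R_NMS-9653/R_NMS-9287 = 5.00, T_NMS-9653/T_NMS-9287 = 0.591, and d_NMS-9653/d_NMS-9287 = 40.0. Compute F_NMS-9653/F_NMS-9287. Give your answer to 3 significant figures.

0.00191

L_NMS-9653/L_NMS-9287 = (R_NMS-9653/R_NMS-9287)²(T_NMS-9653/T_NMS-9287)⁴ = (5.00)² × (0.591)⁴ = 3.050.
F_NMS-9653/F_NMS-9287 = (L_NMS-9653/L_NMS-9287)/(d_NMS-9653/d_NMS-9287)² = 3.050 / (40.0)² = 0.001906.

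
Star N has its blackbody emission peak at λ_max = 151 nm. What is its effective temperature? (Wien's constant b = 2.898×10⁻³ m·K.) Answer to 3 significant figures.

1.92×10^4 K

T = b/λ_max = 2.898×10⁻³ / (151×10⁻⁹) = 1.919×10^4 K.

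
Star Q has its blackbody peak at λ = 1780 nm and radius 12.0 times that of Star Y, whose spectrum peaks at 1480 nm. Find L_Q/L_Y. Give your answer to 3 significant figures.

68.8

Wien's law gives T ∝ 1/λ_max, so T_Q/T_Y = λ_Y/λ_Q = 1480/1780 = 0.8315.
Then L ∝ R²T⁴ gives L_Q/L_Y = (12.0)² × (0.8315)⁴ = 144.0 × 0.4779 = 68.82.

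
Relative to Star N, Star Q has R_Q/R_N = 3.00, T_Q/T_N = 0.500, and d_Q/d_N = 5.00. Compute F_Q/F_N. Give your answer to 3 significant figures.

0.0225

L_Q/L_N = (R_Q/R_N)²(T_Q/T_N)⁴ = (3.00)² × (0.500)⁴ = 0.5625.
F_Q/F_N = (L_Q/L_N)/(d_Q/d_N)² = 0.5625 / (5.00)² = 0.02250.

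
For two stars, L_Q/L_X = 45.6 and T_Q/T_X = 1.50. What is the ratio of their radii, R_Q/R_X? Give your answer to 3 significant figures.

3.00

L ∝ R²T⁴ gives R ∝ √L / T², so
R_Q/R_X = √(45.6) / (1.50)² = 6.753 / 2.250 = 3.001.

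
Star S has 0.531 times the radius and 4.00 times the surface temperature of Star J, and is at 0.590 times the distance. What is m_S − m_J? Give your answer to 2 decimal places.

L_S/L_J = (0.531)²(4.00)⁴ = 72.18.
F_S/F_J = (L_S/L_J)/(d_S/d_J)² = 72.18/0.3481 = 207.4.
m_S − m_J = −2.5 log₁₀(207.4) = -5.79.

-5.79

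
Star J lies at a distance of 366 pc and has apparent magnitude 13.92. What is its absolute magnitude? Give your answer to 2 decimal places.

M = m − 5 log₁₀(d/10 pc) = 13.92 − 5 log₁₀(366/10)
  = 13.92 − 5 × 1.563 = 13.92 − 7.82 = 6.10.

6.10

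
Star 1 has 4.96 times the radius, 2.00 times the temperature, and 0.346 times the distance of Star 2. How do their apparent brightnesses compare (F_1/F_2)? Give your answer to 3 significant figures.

L_1/L_2 = (R_1/R_2)²(T_1/T_2)⁴ = (4.96)² × (2.00)⁴ = 393.6.
F_1/F_2 = (L_1/L_2)/(d_1/d_2)² = 393.6 / (0.346)² = 3288.

3.29×10^3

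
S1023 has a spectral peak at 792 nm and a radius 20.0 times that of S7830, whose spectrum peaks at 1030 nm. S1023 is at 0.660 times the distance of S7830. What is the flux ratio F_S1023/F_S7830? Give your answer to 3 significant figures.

2.63×10^3

Wien's law: T_S1023/T_S7830 = λ_S7830/λ_S1023 = 1030/792 = 1.301.
L_S1023/L_S7830 = (R_S1023/R_S7830)²(T_S1023/T_S7830)⁴ = (20.0)²(1.301)⁴ = 1144.
F_S1023/F_S7830 = (L_S1023/L_S7830)/(d_S1023/d_S7830)² = 1144/(0.660)² = 2627.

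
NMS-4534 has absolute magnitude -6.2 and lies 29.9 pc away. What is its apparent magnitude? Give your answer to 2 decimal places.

-3.82

m = M + 5 log₁₀(d/10 pc) = -6.2 + 5 log₁₀(29.9/10)
  = -6.2 + 5 × 0.476 = -6.2 + 2.38 = -3.82.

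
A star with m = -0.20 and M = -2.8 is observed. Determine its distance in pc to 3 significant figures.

m − M = 5 log₁₀(d/10 pc)
-0.20 − (-2.8) = 2.60 = 5 log₁₀(d/10)
d = 10 × 10^(2.60/5) = 10 × 10^0.520 = 33.11 pc.

33.1 pc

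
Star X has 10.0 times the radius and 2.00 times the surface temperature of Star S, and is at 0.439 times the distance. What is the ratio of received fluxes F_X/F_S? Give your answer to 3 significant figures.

L_X/L_S = (R_X/R_S)²(T_X/T_S)⁴ = (10.0)² × (2.00)⁴ = 1600.
F_X/F_S = (L_X/L_S)/(d_X/d_S)² = 1600 / (0.439)² = 8302.

8.30×10^3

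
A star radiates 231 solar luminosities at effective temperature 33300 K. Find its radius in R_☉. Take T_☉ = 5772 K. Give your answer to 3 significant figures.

R/R_☉ = √(L/L_☉) / (T/T_☉)² = √(231) / (5.769)²
       = 15.20 / 33.28 = 0.4566.

0.457 R_☉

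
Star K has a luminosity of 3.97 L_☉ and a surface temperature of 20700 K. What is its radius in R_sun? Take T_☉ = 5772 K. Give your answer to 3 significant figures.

R/R_☉ = √(L/L_☉) / (T/T_☉)² = √(3.97) / (3.586)²
       = 1.992 / 12.86 = 0.1549.

0.155 R_sun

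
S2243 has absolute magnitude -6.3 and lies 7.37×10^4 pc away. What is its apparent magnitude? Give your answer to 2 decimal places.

m = M + 5 log₁₀(d/10 pc) = -6.3 + 5 log₁₀(7.37×10^4/10)
  = -6.3 + 5 × 3.867 = -6.3 + 19.34 = 13.04.

13.04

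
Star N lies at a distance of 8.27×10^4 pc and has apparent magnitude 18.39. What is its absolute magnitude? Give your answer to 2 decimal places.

M = m − 5 log₁₀(d/10 pc) = 18.39 − 5 log₁₀(8.27×10^4/10)
  = 18.39 − 5 × 3.918 = 18.39 − 19.59 = -1.20.

-1.20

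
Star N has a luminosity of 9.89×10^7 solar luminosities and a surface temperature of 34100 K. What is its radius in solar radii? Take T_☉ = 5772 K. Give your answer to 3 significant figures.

285 solar radii

R/R_☉ = √(L/L_☉) / (T/T_☉)² = √(9.89×10^7) / (5.908)²
       = 9945 / 34.90 = 284.9.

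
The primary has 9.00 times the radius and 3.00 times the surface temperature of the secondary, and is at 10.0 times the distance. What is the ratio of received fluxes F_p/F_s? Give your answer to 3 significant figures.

65.6

L_p/L_s = (R_p/R_s)²(T_p/T_s)⁴ = (9.00)² × (3.00)⁴ = 6561.
F_p/F_s = (L_p/L_s)/(d_p/d_s)² = 6561 / (10.0)² = 65.61.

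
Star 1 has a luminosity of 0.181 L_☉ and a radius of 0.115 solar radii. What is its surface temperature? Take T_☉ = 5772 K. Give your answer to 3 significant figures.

T/T_☉ = (L/L_☉)^(1/4) / (R/R_☉)^(1/2)
T = 5772 × (0.181)^(1/4) / √(0.115) = 5772 × 0.6523 / 0.3391 = 1.110×10^4 K.

1.11×10^4 K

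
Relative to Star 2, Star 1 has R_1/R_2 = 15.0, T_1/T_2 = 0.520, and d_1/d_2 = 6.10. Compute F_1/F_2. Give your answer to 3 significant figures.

0.442

L_1/L_2 = (R_1/R_2)²(T_1/T_2)⁴ = (15.0)² × (0.520)⁴ = 16.45.
F_1/F_2 = (L_1/L_2)/(d_1/d_2)² = 16.45 / (6.10)² = 0.4421.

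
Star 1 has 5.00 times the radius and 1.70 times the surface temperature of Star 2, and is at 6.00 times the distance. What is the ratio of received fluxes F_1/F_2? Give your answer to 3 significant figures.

L_1/L_2 = (R_1/R_2)²(T_1/T_2)⁴ = (5.00)² × (1.70)⁴ = 208.8.
F_1/F_2 = (L_1/L_2)/(d_1/d_2)² = 208.8 / (6.00)² = 5.800.

5.80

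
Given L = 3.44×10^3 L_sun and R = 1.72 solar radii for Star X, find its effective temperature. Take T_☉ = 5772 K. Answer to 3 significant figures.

T/T_☉ = (L/L_☉)^(1/4) / (R/R_☉)^(1/2)
T = 5772 × (3.44×10^3)^(1/4) / √(1.72) = 5772 × 7.658 / 1.311 = 3.371×10^4 K.

3.37×10^4 K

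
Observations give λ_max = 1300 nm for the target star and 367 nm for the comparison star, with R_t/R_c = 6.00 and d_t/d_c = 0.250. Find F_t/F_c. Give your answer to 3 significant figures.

3.66

Wien's law: T_t/T_c = λ_c/λ_t = 367/1300 = 0.2823.
L_t/L_c = (R_t/R_c)²(T_t/T_c)⁴ = (6.00)²(0.2823)⁴ = 0.2287.
F_t/F_c = (L_t/L_c)/(d_t/d_c)² = 0.2287/(0.250)² = 3.659.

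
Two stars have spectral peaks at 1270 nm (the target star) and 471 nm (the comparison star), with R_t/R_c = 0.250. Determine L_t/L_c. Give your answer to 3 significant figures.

Wien's law gives T ∝ 1/λ_max, so T_t/T_c = λ_c/λ_t = 471/1270 = 0.3709.
Then L ∝ R²T⁴ gives L_t/L_c = (0.250)² × (0.3709)⁴ = 0.06250 × 0.01892 = 0.001182.

0.00118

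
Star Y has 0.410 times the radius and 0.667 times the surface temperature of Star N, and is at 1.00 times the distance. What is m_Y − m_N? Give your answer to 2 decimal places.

L_Y/L_N = (0.410)²(0.667)⁴ = 0.03327.
F_Y/F_N = (L_Y/L_N)/(d_Y/d_N)² = 0.03327/1.000 = 0.03327.
m_Y − m_N = −2.5 log₁₀(0.03327) = 3.69.

3.69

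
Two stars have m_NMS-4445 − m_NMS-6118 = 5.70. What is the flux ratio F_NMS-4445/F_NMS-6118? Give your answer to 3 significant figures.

F_NMS-4445/F_NMS-6118 = 10^(−(m_NMS-4445 − m_NMS-6118)/2.5) = 10^(-5.70/2.5) = 10^-2.280 = 0.005248.

0.00525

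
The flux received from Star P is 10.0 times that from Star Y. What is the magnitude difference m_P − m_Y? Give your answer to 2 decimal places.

m_P − m_Y = −2.5 log₁₀(F_P/F_Y) = −2.5 log₁₀(10.0) = −2.5 × (1.000) = -2.500.

-2.50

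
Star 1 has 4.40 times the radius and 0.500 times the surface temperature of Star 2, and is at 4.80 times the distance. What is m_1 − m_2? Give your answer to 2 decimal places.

L_1/L_2 = (4.40)²(0.500)⁴ = 1.210.
F_1/F_2 = (L_1/L_2)/(d_1/d_2)² = 1.210/23.04 = 0.05252.
m_1 − m_2 = −2.5 log₁₀(0.05252) = 3.20.

3.20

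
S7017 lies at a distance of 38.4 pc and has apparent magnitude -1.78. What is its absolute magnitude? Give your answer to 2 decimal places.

M = m − 5 log₁₀(d/10 pc) = -1.78 − 5 log₁₀(38.4/10)
  = -1.78 − 5 × 0.584 = -1.78 − 2.92 = -4.70.

-4.70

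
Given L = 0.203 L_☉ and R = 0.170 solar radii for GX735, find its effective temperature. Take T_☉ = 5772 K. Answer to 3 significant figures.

9.40×10^3 K

T/T_☉ = (L/L_☉)^(1/4) / (R/R_☉)^(1/2)
T = 5772 × (0.203)^(1/4) / √(0.170) = 5772 × 0.6712 / 0.4123 = 9397 K.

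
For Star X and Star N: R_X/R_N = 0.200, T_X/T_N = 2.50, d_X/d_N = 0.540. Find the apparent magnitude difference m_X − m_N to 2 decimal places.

L_X/L_N = (0.200)²(2.50)⁴ = 1.563.
F_X/F_N = (L_X/L_N)/(d_X/d_N)² = 1.563/0.2916 = 5.358.
m_X − m_N = −2.5 log₁₀(5.358) = -1.82.

-1.82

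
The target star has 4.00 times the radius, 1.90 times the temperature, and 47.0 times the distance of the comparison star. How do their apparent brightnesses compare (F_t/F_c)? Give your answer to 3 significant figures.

0.0944

L_t/L_c = (R_t/R_c)²(T_t/T_c)⁴ = (4.00)² × (1.90)⁴ = 208.5.
F_t/F_c = (L_t/L_c)/(d_t/d_c)² = 208.5 / (47.0)² = 0.09439.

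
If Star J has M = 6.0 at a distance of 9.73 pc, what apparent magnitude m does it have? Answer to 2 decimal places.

5.94

m = M + 5 log₁₀(d/10 pc) = 6.0 + 5 log₁₀(9.73/10)
  = 6.0 + 5 × -0.012 = 6.0 + -0.06 = 5.94.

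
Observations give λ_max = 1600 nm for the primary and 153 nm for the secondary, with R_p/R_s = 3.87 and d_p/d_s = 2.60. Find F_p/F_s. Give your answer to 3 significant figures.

Wien's law: T_p/T_s = λ_s/λ_p = 153/1600 = 0.09563.
L_p/L_s = (R_p/R_s)²(T_p/T_s)⁴ = (3.87)²(0.09563)⁴ = 0.001252.
F_p/F_s = (L_p/L_s)/(d_p/d_s)² = 0.001252/(2.60)² = 1.853×10^-4.

1.85×10^-4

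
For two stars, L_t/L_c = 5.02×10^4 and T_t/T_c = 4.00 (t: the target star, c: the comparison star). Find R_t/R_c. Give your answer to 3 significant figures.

14.0

L ∝ R²T⁴ gives R ∝ √L / T², so
R_t/R_c = √(5.02×10^4) / (4.00)² = 224.1 / 16.00 = 14.00.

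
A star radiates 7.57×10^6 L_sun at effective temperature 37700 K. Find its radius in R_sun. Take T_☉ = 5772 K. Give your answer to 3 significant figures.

64.5 R_sun

R/R_☉ = √(L/L_☉) / (T/T_☉)² = √(7.57×10^6) / (6.532)²
       = 2751 / 42.66 = 64.49.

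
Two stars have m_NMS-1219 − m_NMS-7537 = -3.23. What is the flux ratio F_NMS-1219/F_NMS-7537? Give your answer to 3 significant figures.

F_NMS-1219/F_NMS-7537 = 10^(−(m_NMS-1219 − m_NMS-7537)/2.5) = 10^(3.23/2.5) = 10^1.292 = 19.59.

19.6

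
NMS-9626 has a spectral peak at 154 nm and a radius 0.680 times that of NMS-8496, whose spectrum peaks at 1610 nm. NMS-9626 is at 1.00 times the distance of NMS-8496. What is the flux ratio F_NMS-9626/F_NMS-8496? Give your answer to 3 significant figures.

Wien's law: T_NMS-9626/T_NMS-8496 = λ_NMS-8496/λ_NMS-9626 = 1610/154 = 10.45.
L_NMS-9626/L_NMS-8496 = (R_NMS-9626/R_NMS-8496)²(T_NMS-9626/T_NMS-8496)⁴ = (0.680)²(10.45)⁴ = 5524.
F_NMS-9626/F_NMS-8496 = (L_NMS-9626/L_NMS-8496)/(d_NMS-9626/d_NMS-8496)² = 5524/(1.00)² = 5524.

5.52×10^3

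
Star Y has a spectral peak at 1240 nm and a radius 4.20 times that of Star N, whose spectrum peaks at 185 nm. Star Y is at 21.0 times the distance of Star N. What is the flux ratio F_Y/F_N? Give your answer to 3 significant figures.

Wien's law: T_Y/T_N = λ_N/λ_Y = 185/1240 = 0.1492.
L_Y/L_N = (R_Y/R_N)²(T_Y/T_N)⁴ = (4.20)²(0.1492)⁴ = 0.008740.
F_Y/F_N = (L_Y/L_N)/(d_Y/d_N)² = 0.008740/(21.0)² = 1.982×10^-5.

1.98×10^-5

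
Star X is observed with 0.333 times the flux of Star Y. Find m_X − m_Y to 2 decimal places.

m_X − m_Y = −2.5 log₁₀(F_X/F_Y) = −2.5 log₁₀(0.333) = −2.5 × (-0.478) = 1.194.

1.19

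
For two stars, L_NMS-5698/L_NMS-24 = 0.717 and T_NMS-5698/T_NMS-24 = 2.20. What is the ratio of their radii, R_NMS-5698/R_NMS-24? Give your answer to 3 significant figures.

L ∝ R²T⁴ gives R ∝ √L / T², so
R_NMS-5698/R_NMS-24 = √(0.717) / (2.20)² = 0.8468 / 4.840 = 0.1750.

0.175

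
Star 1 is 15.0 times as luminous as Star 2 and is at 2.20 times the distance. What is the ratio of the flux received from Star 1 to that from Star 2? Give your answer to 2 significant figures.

F = L/(4πd²), so F_1/F_2 = (L_1/L_2) / (d_1/d_2)²
= 15.0 / (2.20)² = 15.0 / 4.840 = 3.099.

3.1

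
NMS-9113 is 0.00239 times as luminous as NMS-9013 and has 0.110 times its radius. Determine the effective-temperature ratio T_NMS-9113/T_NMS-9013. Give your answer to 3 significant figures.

L ∝ R²T⁴ gives T ∝ (L/R²)^(1/4), so
T_NMS-9113/T_NMS-9013 = (0.00239 / 0.110²)^(1/4) = (0.1975)^(1/4) = 0.6667.

0.667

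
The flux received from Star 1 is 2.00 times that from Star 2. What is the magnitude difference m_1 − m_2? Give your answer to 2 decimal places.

-0.75

m_1 − m_2 = −2.5 log₁₀(F_1/F_2) = −2.5 log₁₀(2.00) = −2.5 × (0.301) = -0.753.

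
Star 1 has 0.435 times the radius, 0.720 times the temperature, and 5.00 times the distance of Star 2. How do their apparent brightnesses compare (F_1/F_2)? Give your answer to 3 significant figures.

L_1/L_2 = (R_1/R_2)²(T_1/T_2)⁴ = (0.435)² × (0.720)⁴ = 0.05085.
F_1/F_2 = (L_1/L_2)/(d_1/d_2)² = 0.05085 / (5.00)² = 0.002034.

0.00203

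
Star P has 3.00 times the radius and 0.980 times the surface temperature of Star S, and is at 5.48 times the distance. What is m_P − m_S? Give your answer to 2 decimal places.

1.40

L_P/L_S = (3.00)²(0.980)⁴ = 8.301.
F_P/F_S = (L_P/L_S)/(d_P/d_S)² = 8.301/30.03 = 0.2764.
m_P − m_S = −2.5 log₁₀(0.2764) = 1.40.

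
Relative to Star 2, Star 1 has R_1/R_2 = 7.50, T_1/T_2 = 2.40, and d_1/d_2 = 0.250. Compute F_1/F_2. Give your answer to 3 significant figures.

2.99×10^4

L_1/L_2 = (R_1/R_2)²(T_1/T_2)⁴ = (7.50)² × (2.40)⁴ = 1866.
F_1/F_2 = (L_1/L_2)/(d_1/d_2)² = 1866 / (0.250)² = 2.986×10^4.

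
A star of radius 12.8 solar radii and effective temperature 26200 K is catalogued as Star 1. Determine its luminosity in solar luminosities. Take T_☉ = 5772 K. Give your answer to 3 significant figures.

L/L_☉ = (R/R_☉)² (T/T_☉)⁴ = (12.8)² × (26200/5772)⁴
       = 163.8 × (4.539)⁴ = 163.8 × 424.5 = 6.955×10^4.

6.96×10^4 solar luminosities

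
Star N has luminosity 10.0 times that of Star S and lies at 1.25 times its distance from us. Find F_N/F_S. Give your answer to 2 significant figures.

F = L/(4πd²), so F_N/F_S = (L_N/L_S) / (d_N/d_S)²
= 10.0 / (1.25)² = 10.0 / 1.562 = 6.400.

6.4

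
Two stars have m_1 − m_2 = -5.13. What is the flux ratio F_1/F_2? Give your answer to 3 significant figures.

113

F_1/F_2 = 10^(−(m_1 − m_2)/2.5) = 10^(5.13/2.5) = 10^2.052 = 112.7.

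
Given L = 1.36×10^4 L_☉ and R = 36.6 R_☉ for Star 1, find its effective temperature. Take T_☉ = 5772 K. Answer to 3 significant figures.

1.03×10^4 K

T/T_☉ = (L/L_☉)^(1/4) / (R/R_☉)^(1/2)
T = 5772 × (1.36×10^4)^(1/4) / √(36.6) = 5772 × 10.80 / 6.050 = 1.030×10^4 K.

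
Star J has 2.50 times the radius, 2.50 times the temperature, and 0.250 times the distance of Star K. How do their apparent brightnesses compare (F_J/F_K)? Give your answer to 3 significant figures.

3.91×10^3

L_J/L_K = (R_J/R_K)²(T_J/T_K)⁴ = (2.50)² × (2.50)⁴ = 244.1.
F_J/F_K = (L_J/L_K)/(d_J/d_K)² = 244.1 / (0.250)² = 3906.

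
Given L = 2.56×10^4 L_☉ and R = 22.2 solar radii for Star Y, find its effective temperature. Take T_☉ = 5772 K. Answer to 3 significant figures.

T/T_☉ = (L/L_☉)^(1/4) / (R/R_☉)^(1/2)
T = 5772 × (2.56×10^4)^(1/4) / √(22.2) = 5772 × 12.65 / 4.712 = 1.550×10^4 K.

1.55×10^4 K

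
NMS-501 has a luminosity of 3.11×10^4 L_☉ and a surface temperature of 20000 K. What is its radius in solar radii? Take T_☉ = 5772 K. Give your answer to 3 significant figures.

R/R_☉ = √(L/L_☉) / (T/T_☉)² = √(3.11×10^4) / (3.465)²
       = 176.4 / 12.01 = 14.69.

14.7 solar radii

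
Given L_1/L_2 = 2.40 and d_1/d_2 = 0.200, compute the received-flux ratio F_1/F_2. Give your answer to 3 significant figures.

60.0

F = L/(4πd²), so F_1/F_2 = (L_1/L_2) / (d_1/d_2)²
= 2.40 / (0.200)² = 2.40 / 0.04000 = 60.00.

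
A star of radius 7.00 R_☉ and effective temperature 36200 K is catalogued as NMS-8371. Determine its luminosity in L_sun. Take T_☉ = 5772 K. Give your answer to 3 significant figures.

7.58×10^4 L_sun

L/L_☉ = (R/R_☉)² (T/T_☉)⁴ = (7.00)² × (36200/5772)⁴
       = 49.00 × (6.272)⁴ = 49.00 × 1547 = 7.581×10^4.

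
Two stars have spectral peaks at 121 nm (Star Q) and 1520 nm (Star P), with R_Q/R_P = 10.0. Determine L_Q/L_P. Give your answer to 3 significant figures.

2.49×10^6

Wien's law gives T ∝ 1/λ_max, so T_Q/T_P = λ_P/λ_Q = 1520/121 = 12.56.
Then L ∝ R²T⁴ gives L_Q/L_P = (10.0)² × (12.56)⁴ = 100.0 × 2.490×10^4 = 2.490×10^6.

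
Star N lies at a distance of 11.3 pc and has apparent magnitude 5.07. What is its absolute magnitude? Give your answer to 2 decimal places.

M = m − 5 log₁₀(d/10 pc) = 5.07 − 5 log₁₀(11.3/10)
  = 5.07 − 5 × 0.053 = 5.07 − 0.27 = 4.80.

4.80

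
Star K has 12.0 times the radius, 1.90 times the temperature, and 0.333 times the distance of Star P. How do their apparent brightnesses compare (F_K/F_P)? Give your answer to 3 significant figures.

1.69×10^4

L_K/L_P = (R_K/R_P)²(T_K/T_P)⁴ = (12.0)² × (1.90)⁴ = 1877.
F_K/F_P = (L_K/L_P)/(d_K/d_P)² = 1877 / (0.333)² = 1.692×10^4.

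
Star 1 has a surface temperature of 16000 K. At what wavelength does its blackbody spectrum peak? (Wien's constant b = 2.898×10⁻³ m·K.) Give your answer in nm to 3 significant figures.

λ_max = b/T = 2.898×10⁻³ / 16000 = 1.81×10^-7 m = 181.1 nm.

181 nm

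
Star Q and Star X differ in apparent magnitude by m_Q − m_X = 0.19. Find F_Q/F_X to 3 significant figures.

F_Q/F_X = 10^(−(m_Q − m_X)/2.5) = 10^(-0.19/2.5) = 10^-0.076 = 0.8395.

0.839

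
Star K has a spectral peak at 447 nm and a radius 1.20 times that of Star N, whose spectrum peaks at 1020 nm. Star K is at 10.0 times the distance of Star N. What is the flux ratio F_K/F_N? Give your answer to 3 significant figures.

Wien's law: T_K/T_N = λ_N/λ_K = 1020/447 = 2.282.
L_K/L_N = (R_K/R_N)²(T_K/T_N)⁴ = (1.20)²(2.282)⁴ = 39.04.
F_K/F_N = (L_K/L_N)/(d_K/d_N)² = 39.04/(10.0)² = 0.3904.

0.390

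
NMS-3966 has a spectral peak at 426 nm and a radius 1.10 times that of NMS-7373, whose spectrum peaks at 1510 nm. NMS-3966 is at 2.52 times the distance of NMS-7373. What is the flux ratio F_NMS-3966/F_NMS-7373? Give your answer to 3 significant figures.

Wien's law: T_NMS-3966/T_NMS-7373 = λ_NMS-7373/λ_NMS-3966 = 1510/426 = 3.545.
L_NMS-3966/L_NMS-7373 = (R_NMS-3966/R_NMS-7373)²(T_NMS-3966/T_NMS-7373)⁴ = (1.10)²(3.545)⁴ = 191.0.
F_NMS-3966/F_NMS-7373 = (L_NMS-3966/L_NMS-7373)/(d_NMS-3966/d_NMS-7373)² = 191.0/(2.52)² = 30.08.

30.1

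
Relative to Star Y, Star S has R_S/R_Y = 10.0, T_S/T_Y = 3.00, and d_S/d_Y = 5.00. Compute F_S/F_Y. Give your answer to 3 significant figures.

L_S/L_Y = (R_S/R_Y)²(T_S/T_Y)⁴ = (10.0)² × (3.00)⁴ = 8100.
F_S/F_Y = (L_S/L_Y)/(d_S/d_Y)² = 8100 / (5.00)² = 324.0.

324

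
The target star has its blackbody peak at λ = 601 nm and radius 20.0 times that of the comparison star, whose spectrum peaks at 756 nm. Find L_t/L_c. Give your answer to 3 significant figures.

Wien's law gives T ∝ 1/λ_max, so T_t/T_c = λ_c/λ_t = 756/601 = 1.258.
Then L ∝ R²T⁴ gives L_t/L_c = (20.0)² × (1.258)⁴ = 400.0 × 2.504 = 1001.

1.00×10^3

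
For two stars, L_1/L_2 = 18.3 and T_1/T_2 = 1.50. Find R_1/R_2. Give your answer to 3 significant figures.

L ∝ R²T⁴ gives R ∝ √L / T², so
R_1/R_2 = √(18.3) / (1.50)² = 4.278 / 2.250 = 1.901.

1.90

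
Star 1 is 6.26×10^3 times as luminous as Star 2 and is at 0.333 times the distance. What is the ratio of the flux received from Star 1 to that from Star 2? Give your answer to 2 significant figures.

F = L/(4πd²), so F_1/F_2 = (L_1/L_2) / (d_1/d_2)²
= 6.26×10^3 / (0.333)² = 6.26×10^3 / 0.1109 = 5.645×10^4.

5.6×10^4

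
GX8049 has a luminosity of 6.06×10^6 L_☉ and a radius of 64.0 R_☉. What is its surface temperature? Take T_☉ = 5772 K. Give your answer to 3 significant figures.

3.58×10^4 K

T/T_☉ = (L/L_☉)^(1/4) / (R/R_☉)^(1/2)
T = 5772 × (6.06×10^6)^(1/4) / √(64.0) = 5772 × 49.62 / 8.000 = 3.580×10^4 K.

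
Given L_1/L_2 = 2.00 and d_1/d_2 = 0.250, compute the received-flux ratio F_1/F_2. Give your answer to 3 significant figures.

32.0

F = L/(4πd²), so F_1/F_2 = (L_1/L_2) / (d_1/d_2)²
= 2.00 / (0.250)² = 2.00 / 0.06250 = 32.00.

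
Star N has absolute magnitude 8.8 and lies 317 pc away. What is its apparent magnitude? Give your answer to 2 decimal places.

m = M + 5 log₁₀(d/10 pc) = 8.8 + 5 log₁₀(317/10)
  = 8.8 + 5 × 1.501 = 8.8 + 7.51 = 16.31.

16.31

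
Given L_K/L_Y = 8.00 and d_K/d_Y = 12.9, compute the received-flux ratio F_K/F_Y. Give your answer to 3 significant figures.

0.0481

F = L/(4πd²), so F_K/F_Y = (L_K/L_Y) / (d_K/d_Y)²
= 8.00 / (12.9)² = 8.00 / 166.4 = 0.04807.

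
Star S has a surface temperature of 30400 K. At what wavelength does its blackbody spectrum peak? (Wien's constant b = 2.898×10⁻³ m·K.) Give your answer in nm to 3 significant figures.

λ_max = b/T = 2.898×10⁻³ / 30400 = 9.53×10^-8 m = 95.33 nm.

95.3 nm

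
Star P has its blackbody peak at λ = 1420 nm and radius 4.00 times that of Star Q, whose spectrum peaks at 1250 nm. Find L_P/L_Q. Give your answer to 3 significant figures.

Wien's law gives T ∝ 1/λ_max, so T_P/T_Q = λ_Q/λ_P = 1250/1420 = 0.8803.
Then L ∝ R²T⁴ gives L_P/L_Q = (4.00)² × (0.8803)⁴ = 16.00 × 0.6005 = 9.607.

9.61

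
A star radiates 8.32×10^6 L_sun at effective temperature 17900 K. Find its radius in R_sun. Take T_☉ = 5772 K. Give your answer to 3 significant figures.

300 R_sun

R/R_☉ = √(L/L_☉) / (T/T_☉)² = √(8.32×10^6) / (3.101)²
       = 2884 / 9.617 = 299.9.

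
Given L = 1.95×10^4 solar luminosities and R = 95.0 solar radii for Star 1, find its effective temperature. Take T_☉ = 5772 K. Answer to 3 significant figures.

T/T_☉ = (L/L_☉)^(1/4) / (R/R_☉)^(1/2)
T = 5772 × (1.95×10^4)^(1/4) / √(95.0) = 5772 × 11.82 / 9.747 = 6998 K.

7.00×10^3 K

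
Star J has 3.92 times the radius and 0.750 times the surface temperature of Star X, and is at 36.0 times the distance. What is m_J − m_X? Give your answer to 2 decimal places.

6.06

L_J/L_X = (3.92)²(0.750)⁴ = 4.862.
F_J/F_X = (L_J/L_X)/(d_J/d_X)² = 4.862/1296 = 0.003752.
m_J − m_X = −2.5 log₁₀(0.003752) = 6.06.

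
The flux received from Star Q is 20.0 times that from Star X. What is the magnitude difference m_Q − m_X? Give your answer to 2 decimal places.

m_Q − m_X = −2.5 log₁₀(F_Q/F_X) = −2.5 log₁₀(20.0) = −2.5 × (1.301) = -3.253.

-3.25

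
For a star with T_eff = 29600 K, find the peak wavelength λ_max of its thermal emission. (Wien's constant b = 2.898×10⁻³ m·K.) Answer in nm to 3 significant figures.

97.9 nm

λ_max = b/T = 2.898×10⁻³ / 29600 = 9.79×10^-8 m = 97.91 nm.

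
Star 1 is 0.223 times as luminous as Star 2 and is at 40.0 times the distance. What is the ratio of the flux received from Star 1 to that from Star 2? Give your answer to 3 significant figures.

1.39×10^-4

F = L/(4πd²), so F_1/F_2 = (L_1/L_2) / (d_1/d_2)²
= 0.223 / (40.0)² = 0.223 / 1600 = 1.394×10^-4.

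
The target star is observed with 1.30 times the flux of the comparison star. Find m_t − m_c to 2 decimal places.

-0.28

m_t − m_c = −2.5 log₁₀(F_t/F_c) = −2.5 log₁₀(1.30) = −2.5 × (0.114) = -0.285.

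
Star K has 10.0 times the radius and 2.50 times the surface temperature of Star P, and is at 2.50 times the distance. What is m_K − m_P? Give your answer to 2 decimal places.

-6.99

L_K/L_P = (10.0)²(2.50)⁴ = 3906.
F_K/F_P = (L_K/L_P)/(d_K/d_P)² = 3906/6.250 = 625.0.
m_K − m_P = −2.5 log₁₀(625.0) = -6.99.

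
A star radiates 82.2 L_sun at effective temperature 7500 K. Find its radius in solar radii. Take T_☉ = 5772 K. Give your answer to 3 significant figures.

5.37 solar radii

R/R_☉ = √(L/L_☉) / (T/T_☉)² = √(82.2) / (1.299)²
       = 9.066 / 1.688 = 5.370.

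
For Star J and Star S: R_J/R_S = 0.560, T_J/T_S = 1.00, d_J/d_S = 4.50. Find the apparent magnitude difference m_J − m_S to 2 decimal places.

L_J/L_S = (0.560)²(1.00)⁴ = 0.3136.
F_J/F_S = (L_J/L_S)/(d_J/d_S)² = 0.3136/20.25 = 0.01549.
m_J − m_S = −2.5 log₁₀(0.01549) = 4.53.

4.53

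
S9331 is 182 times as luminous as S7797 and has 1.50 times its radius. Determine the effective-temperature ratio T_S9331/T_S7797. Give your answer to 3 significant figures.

3.00

L ∝ R²T⁴ gives T ∝ (L/R²)^(1/4), so
T_S9331/T_S7797 = (182 / 1.50²)^(1/4) = (80.89)^(1/4) = 2.999.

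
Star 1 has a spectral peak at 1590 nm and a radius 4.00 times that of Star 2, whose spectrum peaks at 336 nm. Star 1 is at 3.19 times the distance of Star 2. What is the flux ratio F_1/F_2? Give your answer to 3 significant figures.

Wien's law: T_1/T_2 = λ_2/λ_1 = 336/1590 = 0.2113.
L_1/L_2 = (R_1/R_2)²(T_1/T_2)⁴ = (4.00)²(0.2113)⁴ = 0.03191.
F_1/F_2 = (L_1/L_2)/(d_1/d_2)² = 0.03191/(3.19)² = 0.003136.

0.00314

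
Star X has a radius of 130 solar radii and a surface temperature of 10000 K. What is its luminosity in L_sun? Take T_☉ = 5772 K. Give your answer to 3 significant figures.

L/L_☉ = (R/R_☉)² (T/T_☉)⁴ = (130)² × (10000/5772)⁴
       = 1.690×10^4 × (1.733)⁴ = 1.690×10^4 × 9.009 = 1.523×10^5.

1.52×10^5 L_sun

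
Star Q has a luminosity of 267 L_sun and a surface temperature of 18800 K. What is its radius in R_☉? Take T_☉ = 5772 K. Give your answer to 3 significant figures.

1.54 R_☉

R/R_☉ = √(L/L_☉) / (T/T_☉)² = √(267) / (3.257)²
       = 16.34 / 10.61 = 1.540.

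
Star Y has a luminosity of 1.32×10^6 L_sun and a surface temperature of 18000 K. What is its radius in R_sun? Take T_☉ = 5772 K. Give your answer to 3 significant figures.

118 R_sun

R/R_☉ = √(L/L_☉) / (T/T_☉)² = √(1.32×10^6) / (3.119)²
       = 1149 / 9.725 = 118.1.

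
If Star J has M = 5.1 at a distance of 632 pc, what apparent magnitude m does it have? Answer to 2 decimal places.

14.10

m = M + 5 log₁₀(d/10 pc) = 5.1 + 5 log₁₀(632/10)
  = 5.1 + 5 × 1.801 = 5.1 + 9.00 = 14.10.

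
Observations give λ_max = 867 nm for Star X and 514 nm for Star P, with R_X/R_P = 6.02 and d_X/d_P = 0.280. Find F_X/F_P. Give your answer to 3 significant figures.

Wien's law: T_X/T_P = λ_P/λ_X = 514/867 = 0.5928.
L_X/L_P = (R_X/R_P)²(T_X/T_P)⁴ = (6.02)²(0.5928)⁴ = 4.477.
F_X/F_P = (L_X/L_P)/(d_X/d_P)² = 4.477/(0.280)² = 57.10.

57.1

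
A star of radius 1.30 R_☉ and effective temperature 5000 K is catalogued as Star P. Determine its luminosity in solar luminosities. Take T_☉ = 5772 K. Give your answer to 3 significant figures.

0.952 solar luminosities

L/L_☉ = (R/R_☉)² (T/T_☉)⁴ = (1.30)² × (5000/5772)⁴
       = 1.690 × (0.8663)⁴ = 1.690 × 0.5631 = 0.9516.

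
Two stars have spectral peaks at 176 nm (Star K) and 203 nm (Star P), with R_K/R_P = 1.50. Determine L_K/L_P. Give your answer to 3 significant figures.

3.98

Wien's law gives T ∝ 1/λ_max, so T_K/T_P = λ_P/λ_K = 203/176 = 1.153.
Then L ∝ R²T⁴ gives L_K/L_P = (1.50)² × (1.153)⁴ = 2.250 × 1.770 = 3.982.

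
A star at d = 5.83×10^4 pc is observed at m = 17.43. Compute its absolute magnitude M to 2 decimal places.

-1.40

M = m − 5 log₁₀(d/10 pc) = 17.43 − 5 log₁₀(5.83×10^4/10)
  = 17.43 − 5 × 3.766 = 17.43 − 18.83 = -1.40.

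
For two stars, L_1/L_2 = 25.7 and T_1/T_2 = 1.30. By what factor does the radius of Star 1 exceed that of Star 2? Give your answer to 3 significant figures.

3.00

L ∝ R²T⁴ gives R ∝ √L / T², so
R_1/R_2 = √(25.7) / (1.30)² = 5.070 / 1.690 = 3.000.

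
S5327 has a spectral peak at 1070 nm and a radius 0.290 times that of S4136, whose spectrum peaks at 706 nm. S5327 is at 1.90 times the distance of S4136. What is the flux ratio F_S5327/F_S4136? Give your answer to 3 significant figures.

0.00442

Wien's law: T_S5327/T_S4136 = λ_S4136/λ_S5327 = 706/1070 = 0.6598.
L_S5327/L_S4136 = (R_S5327/R_S4136)²(T_S5327/T_S4136)⁴ = (0.290)²(0.6598)⁴ = 0.01594.
F_S5327/F_S4136 = (L_S5327/L_S4136)/(d_S5327/d_S4136)² = 0.01594/(1.90)² = 0.004415.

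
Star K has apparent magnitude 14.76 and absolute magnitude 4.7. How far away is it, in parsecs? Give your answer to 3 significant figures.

m − M = 5 log₁₀(d/10 pc)
14.76 − (4.7) = 10.06 = 5 log₁₀(d/10)
d = 10 × 10^(10.06/5) = 10 × 10^2.012 = 1028 pc.

1.03×10^3 pc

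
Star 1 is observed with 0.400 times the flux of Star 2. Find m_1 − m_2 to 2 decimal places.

0.99

m_1 − m_2 = −2.5 log₁₀(F_1/F_2) = −2.5 log₁₀(0.400) = −2.5 × (-0.398) = 0.995.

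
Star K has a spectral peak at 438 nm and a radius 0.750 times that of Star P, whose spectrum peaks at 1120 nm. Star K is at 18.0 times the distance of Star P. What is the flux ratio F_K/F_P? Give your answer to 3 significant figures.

0.0742

Wien's law: T_K/T_P = λ_P/λ_K = 1120/438 = 2.557.
L_K/L_P = (R_K/R_P)²(T_K/T_P)⁴ = (0.750)²(2.557)⁴ = 24.05.
F_K/F_P = (L_K/L_P)/(d_K/d_P)² = 24.05/(18.0)² = 0.07423.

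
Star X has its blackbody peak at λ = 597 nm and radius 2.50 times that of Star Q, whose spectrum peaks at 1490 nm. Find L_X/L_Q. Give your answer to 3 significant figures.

243

Wien's law gives T ∝ 1/λ_max, so T_X/T_Q = λ_Q/λ_X = 1490/597 = 2.496.
Then L ∝ R²T⁴ gives L_X/L_Q = (2.50)² × (2.496)⁴ = 6.250 × 38.80 = 242.5.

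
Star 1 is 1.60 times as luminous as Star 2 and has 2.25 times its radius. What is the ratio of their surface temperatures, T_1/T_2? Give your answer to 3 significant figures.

L ∝ R²T⁴ gives T ∝ (L/R²)^(1/4), so
T_1/T_2 = (1.60 / 2.25²)^(1/4) = (0.3160)^(1/4) = 0.7498.

0.750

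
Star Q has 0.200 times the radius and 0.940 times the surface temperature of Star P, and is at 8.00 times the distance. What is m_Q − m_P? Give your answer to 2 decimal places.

L_Q/L_P = (0.200)²(0.940)⁴ = 0.03123.
F_Q/F_P = (L_Q/L_P)/(d_Q/d_P)² = 0.03123/64.00 = 4.880×10^-4.
m_Q − m_P = −2.5 log₁₀(4.880×10^-4) = 8.28.

8.28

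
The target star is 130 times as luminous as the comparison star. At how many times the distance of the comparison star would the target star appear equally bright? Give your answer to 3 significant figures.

11.4

Equal flux requires L_t/d_t² = L_c/d_c², so d_t/d_c = √(L_t/L_c)
= √(130) = 11.40.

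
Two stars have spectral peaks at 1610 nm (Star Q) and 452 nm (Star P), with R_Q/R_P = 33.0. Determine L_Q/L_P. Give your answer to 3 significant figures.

6.77

Wien's law gives T ∝ 1/λ_max, so T_Q/T_P = λ_P/λ_Q = 452/1610 = 0.2807.
Then L ∝ R²T⁴ gives L_Q/L_P = (33.0)² × (0.2807)⁴ = 1089 × 0.006212 = 6.765.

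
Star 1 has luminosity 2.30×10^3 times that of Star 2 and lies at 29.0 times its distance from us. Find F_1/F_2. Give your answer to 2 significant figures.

F = L/(4πd²), so F_1/F_2 = (L_1/L_2) / (d_1/d_2)²
= 2.30×10^3 / (29.0)² = 2.30×10^3 / 841.0 = 2.735.

2.7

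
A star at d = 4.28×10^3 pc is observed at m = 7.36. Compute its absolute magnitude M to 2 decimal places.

M = m − 5 log₁₀(d/10 pc) = 7.36 − 5 log₁₀(4.28×10^3/10)
  = 7.36 − 5 × 2.631 = 7.36 − 13.16 = -5.80.

-5.80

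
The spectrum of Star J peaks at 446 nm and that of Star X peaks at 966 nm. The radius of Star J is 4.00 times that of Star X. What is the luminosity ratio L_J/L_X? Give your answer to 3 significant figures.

Wien's law gives T ∝ 1/λ_max, so T_J/T_X = λ_X/λ_J = 966/446 = 2.166.
Then L ∝ R²T⁴ gives L_J/L_X = (4.00)² × (2.166)⁴ = 16.00 × 22.01 = 352.1.

352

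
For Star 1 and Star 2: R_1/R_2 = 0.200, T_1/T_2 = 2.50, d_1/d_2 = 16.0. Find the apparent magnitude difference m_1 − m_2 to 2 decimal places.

L_1/L_2 = (0.200)²(2.50)⁴ = 1.563.
F_1/F_2 = (L_1/L_2)/(d_1/d_2)² = 1.563/256.0 = 0.006104.
m_1 − m_2 = −2.5 log₁₀(0.006104) = 5.54.

5.54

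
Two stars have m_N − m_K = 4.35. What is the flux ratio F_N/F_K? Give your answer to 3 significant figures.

0.0182

F_N/F_K = 10^(−(m_N − m_K)/2.5) = 10^(-4.35/2.5) = 10^-1.740 = 0.01820.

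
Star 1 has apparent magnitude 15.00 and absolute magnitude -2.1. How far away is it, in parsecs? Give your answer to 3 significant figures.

2.63×10^4 pc

m − M = 5 log₁₀(d/10 pc)
15.00 − (-2.1) = 17.10 = 5 log₁₀(d/10)
d = 10 × 10^(17.10/5) = 10 × 10^3.420 = 2.630×10^4 pc.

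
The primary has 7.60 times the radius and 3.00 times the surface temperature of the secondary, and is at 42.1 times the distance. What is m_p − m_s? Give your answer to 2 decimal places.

L_p/L_s = (7.60)²(3.00)⁴ = 4679.
F_p/F_s = (L_p/L_s)/(d_p/d_s)² = 4679/1772 = 2.640.
m_p − m_s = −2.5 log₁₀(2.640) = -1.05.

-1.05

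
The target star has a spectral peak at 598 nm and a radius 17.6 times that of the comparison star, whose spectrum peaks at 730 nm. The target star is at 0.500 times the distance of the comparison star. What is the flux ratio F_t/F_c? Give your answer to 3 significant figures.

2.75×10^3

Wien's law: T_t/T_c = λ_c/λ_t = 730/598 = 1.221.
L_t/L_c = (R_t/R_c)²(T_t/T_c)⁴ = (17.6)²(1.221)⁴ = 687.9.
F_t/F_c = (L_t/L_c)/(d_t/d_c)² = 687.9/(0.500)² = 2752.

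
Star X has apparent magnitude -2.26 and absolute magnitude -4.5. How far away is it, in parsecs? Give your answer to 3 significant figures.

m − M = 5 log₁₀(d/10 pc)
-2.26 − (-4.5) = 2.24 = 5 log₁₀(d/10)
d = 10 × 10^(2.24/5) = 10 × 10^0.448 = 28.05 pc.

28.1 pc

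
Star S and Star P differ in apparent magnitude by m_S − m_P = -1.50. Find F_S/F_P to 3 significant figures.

F_S/F_P = 10^(−(m_S − m_P)/2.5) = 10^(1.50/2.5) = 10^0.600 = 3.981.

3.98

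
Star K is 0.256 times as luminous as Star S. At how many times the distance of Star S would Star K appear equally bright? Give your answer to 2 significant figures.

0.51

Equal flux requires L_K/d_K² = L_S/d_S², so d_K/d_S = √(L_K/L_S)
= √(0.256) = 0.5060.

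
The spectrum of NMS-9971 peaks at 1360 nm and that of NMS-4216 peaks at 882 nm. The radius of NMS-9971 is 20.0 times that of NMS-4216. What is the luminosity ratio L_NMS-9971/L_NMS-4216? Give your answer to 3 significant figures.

70.8

Wien's law gives T ∝ 1/λ_max, so T_NMS-9971/T_NMS-4216 = λ_NMS-4216/λ_NMS-9971 = 882/1360 = 0.6485.
Then L ∝ R²T⁴ gives L_NMS-9971/L_NMS-4216 = (20.0)² × (0.6485)⁴ = 400.0 × 0.1769 = 70.76.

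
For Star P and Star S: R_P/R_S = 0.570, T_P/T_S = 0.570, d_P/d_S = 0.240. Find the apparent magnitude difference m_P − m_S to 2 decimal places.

0.56

L_P/L_S = (0.570)²(0.570)⁴ = 0.03430.
F_P/F_S = (L_P/L_S)/(d_P/d_S)² = 0.03430/0.05760 = 0.5954.
m_P − m_S = −2.5 log₁₀(0.5954) = 0.56.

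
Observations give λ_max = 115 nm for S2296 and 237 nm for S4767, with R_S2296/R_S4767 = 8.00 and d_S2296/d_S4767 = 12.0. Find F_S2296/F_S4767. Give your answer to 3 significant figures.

8.02

Wien's law: T_S2296/T_S4767 = λ_S4767/λ_S2296 = 237/115 = 2.061.
L_S2296/L_S4767 = (R_S2296/R_S4767)²(T_S2296/T_S4767)⁴ = (8.00)²(2.061)⁴ = 1154.
F_S2296/F_S4767 = (L_S2296/L_S4767)/(d_S2296/d_S4767)² = 1154/(12.0)² = 8.017.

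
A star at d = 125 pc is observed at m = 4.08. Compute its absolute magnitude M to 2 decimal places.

-1.40

M = m − 5 log₁₀(d/10 pc) = 4.08 − 5 log₁₀(125/10)
  = 4.08 − 5 × 1.097 = 4.08 − 5.48 = -1.40.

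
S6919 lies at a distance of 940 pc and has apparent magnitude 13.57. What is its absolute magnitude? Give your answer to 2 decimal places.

3.70

M = m − 5 log₁₀(d/10 pc) = 13.57 − 5 log₁₀(940/10)
  = 13.57 − 5 × 1.973 = 13.57 − 9.87 = 3.70.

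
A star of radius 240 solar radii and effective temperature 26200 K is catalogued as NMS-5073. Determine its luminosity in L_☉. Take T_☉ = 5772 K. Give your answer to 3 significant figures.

L/L_☉ = (R/R_☉)² (T/T_☉)⁴ = (240)² × (26200/5772)⁴
       = 5.760×10^4 × (4.539)⁴ = 5.760×10^4 × 424.5 = 2.445×10^7.

2.45×10^7 L_☉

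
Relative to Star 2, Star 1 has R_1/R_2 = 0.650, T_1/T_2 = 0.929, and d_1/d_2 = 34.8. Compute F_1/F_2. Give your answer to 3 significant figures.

2.60×10^-4

L_1/L_2 = (R_1/R_2)²(T_1/T_2)⁴ = (0.650)² × (0.929)⁴ = 0.3147.
F_1/F_2 = (L_1/L_2)/(d_1/d_2)² = 0.3147 / (34.8)² = 2.599×10^-4.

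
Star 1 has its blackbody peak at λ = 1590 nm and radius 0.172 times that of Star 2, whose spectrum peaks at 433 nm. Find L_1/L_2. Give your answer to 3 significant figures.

1.63×10^-4

Wien's law gives T ∝ 1/λ_max, so T_1/T_2 = λ_2/λ_1 = 433/1590 = 0.2723.
Then L ∝ R²T⁴ gives L_1/L_2 = (0.172)² × (0.2723)⁴ = 0.02958 × 0.005500 = 1.627×10^-4.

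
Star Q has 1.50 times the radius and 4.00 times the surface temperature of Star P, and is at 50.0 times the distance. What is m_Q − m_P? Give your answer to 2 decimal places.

1.59

L_Q/L_P = (1.50)²(4.00)⁴ = 576.0.
F_Q/F_P = (L_Q/L_P)/(d_Q/d_P)² = 576.0/2500 = 0.2304.
m_Q − m_P = −2.5 log₁₀(0.2304) = 1.59.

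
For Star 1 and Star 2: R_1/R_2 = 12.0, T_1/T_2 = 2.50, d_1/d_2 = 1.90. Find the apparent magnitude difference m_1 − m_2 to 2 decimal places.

L_1/L_2 = (12.0)²(2.50)⁴ = 5625.
F_1/F_2 = (L_1/L_2)/(d_1/d_2)² = 5625/3.610 = 1558.
m_1 − m_2 = −2.5 log₁₀(1558) = -7.98.

-7.98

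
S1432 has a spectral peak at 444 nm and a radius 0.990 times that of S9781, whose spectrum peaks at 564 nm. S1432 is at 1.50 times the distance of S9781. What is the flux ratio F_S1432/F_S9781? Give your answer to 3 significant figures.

1.13

Wien's law: T_S1432/T_S9781 = λ_S9781/λ_S1432 = 564/444 = 1.270.
L_S1432/L_S9781 = (R_S1432/R_S9781)²(T_S1432/T_S9781)⁴ = (0.990)²(1.270)⁴ = 2.552.
F_S1432/F_S9781 = (L_S1432/L_S9781)/(d_S1432/d_S9781)² = 2.552/(1.50)² = 1.134.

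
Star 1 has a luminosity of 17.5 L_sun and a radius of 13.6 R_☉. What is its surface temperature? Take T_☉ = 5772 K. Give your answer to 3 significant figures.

T/T_☉ = (L/L_☉)^(1/4) / (R/R_☉)^(1/2)
T = 5772 × (17.5)^(1/4) / √(13.6) = 5772 × 2.045 / 3.688 = 3201 K.

3.20×10^3 K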